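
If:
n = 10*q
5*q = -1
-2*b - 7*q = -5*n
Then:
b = -43/10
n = -2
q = -1/5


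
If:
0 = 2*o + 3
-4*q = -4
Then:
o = -3/2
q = 1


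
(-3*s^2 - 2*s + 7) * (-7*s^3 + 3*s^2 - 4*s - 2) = 21*s^5 + 5*s^4 - 43*s^3 + 35*s^2 - 24*s - 14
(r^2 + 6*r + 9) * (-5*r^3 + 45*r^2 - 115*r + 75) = -5*r^5 + 15*r^4 + 110*r^3 - 210*r^2 - 585*r + 675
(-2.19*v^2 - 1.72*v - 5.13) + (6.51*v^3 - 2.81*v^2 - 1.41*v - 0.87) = 6.51*v^3 - 5.0*v^2 - 3.13*v - 6.0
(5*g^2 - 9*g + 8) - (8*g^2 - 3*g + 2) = -3*g^2 - 6*g + 6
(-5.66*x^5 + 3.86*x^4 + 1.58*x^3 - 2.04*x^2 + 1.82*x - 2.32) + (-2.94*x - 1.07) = -5.66*x^5 + 3.86*x^4 + 1.58*x^3 - 2.04*x^2 - 1.12*x - 3.39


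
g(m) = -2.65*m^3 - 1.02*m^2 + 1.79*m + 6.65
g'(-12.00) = -1118.53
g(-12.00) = 4417.49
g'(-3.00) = -63.64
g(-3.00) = 63.65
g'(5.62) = -260.77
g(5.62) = -485.89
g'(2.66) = -59.89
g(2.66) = -45.68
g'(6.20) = -316.46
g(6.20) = -653.03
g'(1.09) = -9.88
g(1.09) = 3.96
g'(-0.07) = 1.89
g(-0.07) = 6.52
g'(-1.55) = -14.15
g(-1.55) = 11.29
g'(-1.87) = -22.20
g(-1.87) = 17.06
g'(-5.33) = -213.19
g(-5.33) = 369.39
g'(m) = -7.95*m^2 - 2.04*m + 1.79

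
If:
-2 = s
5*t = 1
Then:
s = -2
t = 1/5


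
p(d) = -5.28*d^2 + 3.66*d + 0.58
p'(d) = 3.66 - 10.56*d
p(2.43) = -21.70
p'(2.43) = -22.00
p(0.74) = 0.40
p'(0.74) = -4.15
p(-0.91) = -7.12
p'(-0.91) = 13.27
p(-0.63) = -3.82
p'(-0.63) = 10.31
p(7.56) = -273.52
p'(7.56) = -76.17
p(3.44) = -49.31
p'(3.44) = -32.67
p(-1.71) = -21.12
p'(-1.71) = 21.72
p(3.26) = -43.60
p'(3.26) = -30.77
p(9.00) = -394.16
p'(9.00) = -91.38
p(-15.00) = -1242.32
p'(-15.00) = 162.06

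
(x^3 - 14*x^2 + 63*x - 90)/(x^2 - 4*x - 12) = (x^2 - 8*x + 15)/(x + 2)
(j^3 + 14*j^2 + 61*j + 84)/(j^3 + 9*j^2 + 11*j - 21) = (j + 4)/(j - 1)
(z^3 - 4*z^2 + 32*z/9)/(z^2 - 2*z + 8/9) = z*(3*z - 8)/(3*z - 2)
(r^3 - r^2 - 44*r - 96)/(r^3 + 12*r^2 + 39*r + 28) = (r^2 - 5*r - 24)/(r^2 + 8*r + 7)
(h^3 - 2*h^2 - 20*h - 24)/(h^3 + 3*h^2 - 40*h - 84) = (h + 2)/(h + 7)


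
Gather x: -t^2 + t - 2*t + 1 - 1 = -t^2 - t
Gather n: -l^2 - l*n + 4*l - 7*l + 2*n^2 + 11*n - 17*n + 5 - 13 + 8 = -l^2 - 3*l + 2*n^2 + n*(-l - 6)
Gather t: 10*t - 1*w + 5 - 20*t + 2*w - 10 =-10*t + w - 5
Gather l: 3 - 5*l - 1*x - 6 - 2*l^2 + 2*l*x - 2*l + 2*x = -2*l^2 + l*(2*x - 7) + x - 3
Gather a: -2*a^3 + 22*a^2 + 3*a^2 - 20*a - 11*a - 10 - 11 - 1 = -2*a^3 + 25*a^2 - 31*a - 22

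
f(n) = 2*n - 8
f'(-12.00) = 2.00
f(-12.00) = -32.00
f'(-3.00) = 2.00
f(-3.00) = -14.00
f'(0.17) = 2.00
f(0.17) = -7.66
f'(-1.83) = 2.00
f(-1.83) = -11.66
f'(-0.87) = 2.00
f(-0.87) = -9.74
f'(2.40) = 2.00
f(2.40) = -3.20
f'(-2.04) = 2.00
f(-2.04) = -12.08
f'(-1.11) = 2.00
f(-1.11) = -10.22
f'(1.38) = 2.00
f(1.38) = -5.24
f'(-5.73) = 2.00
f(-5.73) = -19.46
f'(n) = 2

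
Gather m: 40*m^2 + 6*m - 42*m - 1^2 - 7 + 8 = 40*m^2 - 36*m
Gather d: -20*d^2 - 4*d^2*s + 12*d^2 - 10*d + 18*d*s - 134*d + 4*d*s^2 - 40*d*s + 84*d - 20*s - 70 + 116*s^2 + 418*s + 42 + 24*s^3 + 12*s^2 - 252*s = d^2*(-4*s - 8) + d*(4*s^2 - 22*s - 60) + 24*s^3 + 128*s^2 + 146*s - 28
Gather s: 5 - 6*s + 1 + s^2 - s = s^2 - 7*s + 6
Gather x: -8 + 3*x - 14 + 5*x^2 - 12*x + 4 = 5*x^2 - 9*x - 18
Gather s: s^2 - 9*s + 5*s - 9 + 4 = s^2 - 4*s - 5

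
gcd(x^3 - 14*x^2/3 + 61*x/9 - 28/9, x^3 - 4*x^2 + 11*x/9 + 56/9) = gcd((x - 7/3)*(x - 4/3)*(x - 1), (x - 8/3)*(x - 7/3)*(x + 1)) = x - 7/3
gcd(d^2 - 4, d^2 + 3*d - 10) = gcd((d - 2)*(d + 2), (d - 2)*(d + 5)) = d - 2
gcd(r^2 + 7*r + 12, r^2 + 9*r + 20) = r + 4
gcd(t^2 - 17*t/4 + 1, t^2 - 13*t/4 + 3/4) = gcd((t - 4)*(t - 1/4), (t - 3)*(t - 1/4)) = t - 1/4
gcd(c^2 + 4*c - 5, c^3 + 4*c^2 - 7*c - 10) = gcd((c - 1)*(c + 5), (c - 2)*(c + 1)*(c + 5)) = c + 5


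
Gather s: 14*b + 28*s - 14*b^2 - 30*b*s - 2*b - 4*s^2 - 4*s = -14*b^2 + 12*b - 4*s^2 + s*(24 - 30*b)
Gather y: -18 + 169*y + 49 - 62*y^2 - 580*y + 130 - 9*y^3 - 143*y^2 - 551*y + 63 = -9*y^3 - 205*y^2 - 962*y + 224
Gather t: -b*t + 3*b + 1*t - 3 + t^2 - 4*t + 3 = 3*b + t^2 + t*(-b - 3)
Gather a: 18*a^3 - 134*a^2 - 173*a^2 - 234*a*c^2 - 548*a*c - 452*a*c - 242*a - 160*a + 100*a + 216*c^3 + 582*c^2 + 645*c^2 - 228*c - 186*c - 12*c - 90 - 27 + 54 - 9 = 18*a^3 - 307*a^2 + a*(-234*c^2 - 1000*c - 302) + 216*c^3 + 1227*c^2 - 426*c - 72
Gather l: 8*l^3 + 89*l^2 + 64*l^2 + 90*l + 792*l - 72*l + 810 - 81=8*l^3 + 153*l^2 + 810*l + 729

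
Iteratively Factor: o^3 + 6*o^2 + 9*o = (o + 3)*(o^2 + 3*o) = (o + 3)^2*(o)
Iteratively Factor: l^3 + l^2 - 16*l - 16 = (l - 4)*(l^2 + 5*l + 4) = (l - 4)*(l + 4)*(l + 1)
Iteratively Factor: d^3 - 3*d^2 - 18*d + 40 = (d - 5)*(d^2 + 2*d - 8) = (d - 5)*(d + 4)*(d - 2)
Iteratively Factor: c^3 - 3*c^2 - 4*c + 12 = (c - 2)*(c^2 - c - 6) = (c - 2)*(c + 2)*(c - 3)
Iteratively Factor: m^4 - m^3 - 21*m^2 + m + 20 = (m + 4)*(m^3 - 5*m^2 - m + 5) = (m - 5)*(m + 4)*(m^2 - 1) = (m - 5)*(m + 1)*(m + 4)*(m - 1)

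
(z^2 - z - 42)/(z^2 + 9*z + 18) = (z - 7)/(z + 3)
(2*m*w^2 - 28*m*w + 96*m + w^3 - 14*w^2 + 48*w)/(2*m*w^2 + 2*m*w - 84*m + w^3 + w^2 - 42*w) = (w - 8)/(w + 7)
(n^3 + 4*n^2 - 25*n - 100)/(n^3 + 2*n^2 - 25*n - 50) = (n + 4)/(n + 2)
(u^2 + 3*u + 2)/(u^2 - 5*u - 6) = (u + 2)/(u - 6)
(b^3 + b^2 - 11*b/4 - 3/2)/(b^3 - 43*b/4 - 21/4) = (2*b^2 + b - 6)/(2*b^2 - b - 21)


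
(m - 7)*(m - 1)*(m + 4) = m^3 - 4*m^2 - 25*m + 28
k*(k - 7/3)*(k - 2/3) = k^3 - 3*k^2 + 14*k/9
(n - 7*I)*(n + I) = n^2 - 6*I*n + 7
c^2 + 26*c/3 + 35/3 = (c + 5/3)*(c + 7)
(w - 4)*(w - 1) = w^2 - 5*w + 4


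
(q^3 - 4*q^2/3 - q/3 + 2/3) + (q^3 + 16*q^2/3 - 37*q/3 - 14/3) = 2*q^3 + 4*q^2 - 38*q/3 - 4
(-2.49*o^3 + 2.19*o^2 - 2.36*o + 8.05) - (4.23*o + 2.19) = -2.49*o^3 + 2.19*o^2 - 6.59*o + 5.86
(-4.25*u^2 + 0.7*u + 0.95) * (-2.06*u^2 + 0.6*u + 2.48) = 8.755*u^4 - 3.992*u^3 - 12.077*u^2 + 2.306*u + 2.356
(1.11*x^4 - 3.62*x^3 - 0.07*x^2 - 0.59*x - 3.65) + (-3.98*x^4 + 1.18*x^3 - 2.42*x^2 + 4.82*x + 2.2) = -2.87*x^4 - 2.44*x^3 - 2.49*x^2 + 4.23*x - 1.45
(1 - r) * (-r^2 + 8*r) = r^3 - 9*r^2 + 8*r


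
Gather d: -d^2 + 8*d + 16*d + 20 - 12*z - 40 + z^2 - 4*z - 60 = -d^2 + 24*d + z^2 - 16*z - 80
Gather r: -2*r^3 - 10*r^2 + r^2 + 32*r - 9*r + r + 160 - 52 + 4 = -2*r^3 - 9*r^2 + 24*r + 112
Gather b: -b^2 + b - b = -b^2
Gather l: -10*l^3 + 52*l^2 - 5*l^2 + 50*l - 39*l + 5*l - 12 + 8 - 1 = -10*l^3 + 47*l^2 + 16*l - 5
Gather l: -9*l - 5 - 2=-9*l - 7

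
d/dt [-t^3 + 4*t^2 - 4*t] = -3*t^2 + 8*t - 4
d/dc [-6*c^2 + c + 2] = 1 - 12*c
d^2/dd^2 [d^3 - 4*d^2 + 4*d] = 6*d - 8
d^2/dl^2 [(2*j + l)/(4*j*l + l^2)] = 2*(3*l*(-2*j - l)*(4*j + l) + 4*(2*j + l)^3)/(l^3*(4*j + l)^3)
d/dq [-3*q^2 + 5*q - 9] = 5 - 6*q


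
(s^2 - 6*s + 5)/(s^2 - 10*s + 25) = (s - 1)/(s - 5)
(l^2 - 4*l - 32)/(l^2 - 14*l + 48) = (l + 4)/(l - 6)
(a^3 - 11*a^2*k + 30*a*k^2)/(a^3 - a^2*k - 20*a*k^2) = (a - 6*k)/(a + 4*k)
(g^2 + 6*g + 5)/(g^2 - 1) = (g + 5)/(g - 1)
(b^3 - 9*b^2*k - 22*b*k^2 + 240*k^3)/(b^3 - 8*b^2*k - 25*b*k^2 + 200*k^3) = (b - 6*k)/(b - 5*k)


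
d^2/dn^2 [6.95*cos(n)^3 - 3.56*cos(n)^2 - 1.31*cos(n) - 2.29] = -3.9025*cos(n) + 7.12*cos(2*n) - 15.6375*cos(3*n)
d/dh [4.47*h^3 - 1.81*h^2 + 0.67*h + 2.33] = 13.41*h^2 - 3.62*h + 0.67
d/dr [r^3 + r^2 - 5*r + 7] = 3*r^2 + 2*r - 5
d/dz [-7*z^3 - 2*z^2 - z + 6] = -21*z^2 - 4*z - 1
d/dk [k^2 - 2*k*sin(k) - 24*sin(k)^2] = -2*k*cos(k) + 2*k - 2*sin(k) - 24*sin(2*k)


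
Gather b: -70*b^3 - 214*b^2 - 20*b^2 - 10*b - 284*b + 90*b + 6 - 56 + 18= -70*b^3 - 234*b^2 - 204*b - 32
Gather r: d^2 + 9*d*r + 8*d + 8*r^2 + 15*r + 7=d^2 + 8*d + 8*r^2 + r*(9*d + 15) + 7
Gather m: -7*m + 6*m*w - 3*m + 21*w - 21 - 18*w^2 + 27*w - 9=m*(6*w - 10) - 18*w^2 + 48*w - 30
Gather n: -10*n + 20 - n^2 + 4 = -n^2 - 10*n + 24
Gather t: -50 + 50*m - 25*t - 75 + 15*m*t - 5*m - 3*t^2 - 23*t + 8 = 45*m - 3*t^2 + t*(15*m - 48) - 117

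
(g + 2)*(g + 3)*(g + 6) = g^3 + 11*g^2 + 36*g + 36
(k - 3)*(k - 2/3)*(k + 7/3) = k^3 - 4*k^2/3 - 59*k/9 + 14/3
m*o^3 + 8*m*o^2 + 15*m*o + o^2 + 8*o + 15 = (o + 3)*(o + 5)*(m*o + 1)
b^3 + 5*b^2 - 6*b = b*(b - 1)*(b + 6)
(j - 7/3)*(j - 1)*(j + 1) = j^3 - 7*j^2/3 - j + 7/3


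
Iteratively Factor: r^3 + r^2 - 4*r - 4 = (r + 2)*(r^2 - r - 2) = (r + 1)*(r + 2)*(r - 2)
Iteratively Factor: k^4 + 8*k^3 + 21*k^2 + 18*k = (k)*(k^3 + 8*k^2 + 21*k + 18) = k*(k + 2)*(k^2 + 6*k + 9) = k*(k + 2)*(k + 3)*(k + 3)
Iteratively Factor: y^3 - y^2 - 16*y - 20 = (y + 2)*(y^2 - 3*y - 10) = (y - 5)*(y + 2)*(y + 2)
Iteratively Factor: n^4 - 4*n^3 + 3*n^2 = (n)*(n^3 - 4*n^2 + 3*n) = n*(n - 3)*(n^2 - n) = n*(n - 3)*(n - 1)*(n)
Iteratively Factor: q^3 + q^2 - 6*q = (q + 3)*(q^2 - 2*q) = (q - 2)*(q + 3)*(q)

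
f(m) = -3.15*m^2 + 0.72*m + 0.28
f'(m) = 0.72 - 6.3*m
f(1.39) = -4.81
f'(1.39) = -8.04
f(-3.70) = -45.51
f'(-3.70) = 24.03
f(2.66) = -20.09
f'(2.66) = -16.04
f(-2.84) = -27.17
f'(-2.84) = 18.61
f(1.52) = -5.90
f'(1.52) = -8.86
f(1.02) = -2.26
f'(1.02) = -5.71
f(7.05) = -151.21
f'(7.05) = -43.70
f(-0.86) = -2.67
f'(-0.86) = 6.14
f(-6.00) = -117.44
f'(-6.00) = 38.52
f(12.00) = -444.68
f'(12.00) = -74.88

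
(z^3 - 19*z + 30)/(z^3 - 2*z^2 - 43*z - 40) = (z^2 - 5*z + 6)/(z^2 - 7*z - 8)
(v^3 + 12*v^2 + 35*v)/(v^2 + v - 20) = v*(v + 7)/(v - 4)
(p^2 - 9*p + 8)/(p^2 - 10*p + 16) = (p - 1)/(p - 2)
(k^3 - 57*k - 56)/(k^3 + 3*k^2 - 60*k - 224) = (k + 1)/(k + 4)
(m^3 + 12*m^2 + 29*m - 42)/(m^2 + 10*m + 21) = (m^2 + 5*m - 6)/(m + 3)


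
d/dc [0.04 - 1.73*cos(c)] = 1.73*sin(c)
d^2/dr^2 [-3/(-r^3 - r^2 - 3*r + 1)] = 6*(-(3*r + 1)*(r^3 + r^2 + 3*r - 1) + (3*r^2 + 2*r + 3)^2)/(r^3 + r^2 + 3*r - 1)^3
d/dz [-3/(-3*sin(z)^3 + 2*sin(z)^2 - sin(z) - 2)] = 3*(-9*sin(z)^2 + 4*sin(z) - 1)*cos(z)/(3*sin(z)^3 - 2*sin(z)^2 + sin(z) + 2)^2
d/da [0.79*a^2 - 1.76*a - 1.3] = 1.58*a - 1.76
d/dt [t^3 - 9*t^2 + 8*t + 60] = 3*t^2 - 18*t + 8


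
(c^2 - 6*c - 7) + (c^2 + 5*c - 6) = 2*c^2 - c - 13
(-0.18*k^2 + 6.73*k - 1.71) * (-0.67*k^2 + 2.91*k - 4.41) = 0.1206*k^4 - 5.0329*k^3 + 21.5238*k^2 - 34.6554*k + 7.5411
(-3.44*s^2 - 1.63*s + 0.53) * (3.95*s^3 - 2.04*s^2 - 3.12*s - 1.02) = -13.588*s^5 + 0.5791*s^4 + 16.1515*s^3 + 7.5132*s^2 + 0.00899999999999967*s - 0.5406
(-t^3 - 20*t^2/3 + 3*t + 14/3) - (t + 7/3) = -t^3 - 20*t^2/3 + 2*t + 7/3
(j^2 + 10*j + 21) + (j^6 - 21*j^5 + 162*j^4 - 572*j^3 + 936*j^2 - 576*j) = j^6 - 21*j^5 + 162*j^4 - 572*j^3 + 937*j^2 - 566*j + 21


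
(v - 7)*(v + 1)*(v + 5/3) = v^3 - 13*v^2/3 - 17*v - 35/3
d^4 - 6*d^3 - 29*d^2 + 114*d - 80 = (d - 8)*(d - 2)*(d - 1)*(d + 5)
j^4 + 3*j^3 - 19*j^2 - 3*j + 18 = (j - 3)*(j - 1)*(j + 1)*(j + 6)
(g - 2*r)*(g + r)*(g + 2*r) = g^3 + g^2*r - 4*g*r^2 - 4*r^3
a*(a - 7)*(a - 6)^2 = a^4 - 19*a^3 + 120*a^2 - 252*a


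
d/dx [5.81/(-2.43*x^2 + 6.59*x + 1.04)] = (28.2366*x - 38.2879)/(-2.43*x^2 + 6.59*x + 1.04)^2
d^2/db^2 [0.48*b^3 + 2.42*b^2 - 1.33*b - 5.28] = 2.88*b + 4.84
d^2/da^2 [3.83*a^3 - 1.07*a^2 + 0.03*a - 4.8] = 22.98*a - 2.14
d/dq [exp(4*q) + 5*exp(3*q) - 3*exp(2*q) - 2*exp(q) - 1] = (4*exp(3*q) + 15*exp(2*q) - 6*exp(q) - 2)*exp(q)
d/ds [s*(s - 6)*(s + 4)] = 3*s^2 - 4*s - 24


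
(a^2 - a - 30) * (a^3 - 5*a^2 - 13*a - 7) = a^5 - 6*a^4 - 38*a^3 + 156*a^2 + 397*a + 210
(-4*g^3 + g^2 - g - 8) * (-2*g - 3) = 8*g^4 + 10*g^3 - g^2 + 19*g + 24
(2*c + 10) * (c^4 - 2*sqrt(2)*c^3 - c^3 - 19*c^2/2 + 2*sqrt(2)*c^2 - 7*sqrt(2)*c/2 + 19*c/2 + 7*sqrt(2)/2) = 2*c^5 - 4*sqrt(2)*c^4 + 8*c^4 - 29*c^3 - 16*sqrt(2)*c^3 - 76*c^2 + 13*sqrt(2)*c^2 - 28*sqrt(2)*c + 95*c + 35*sqrt(2)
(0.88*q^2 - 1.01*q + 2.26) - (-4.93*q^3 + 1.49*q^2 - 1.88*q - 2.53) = 4.93*q^3 - 0.61*q^2 + 0.87*q + 4.79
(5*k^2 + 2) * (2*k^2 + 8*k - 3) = 10*k^4 + 40*k^3 - 11*k^2 + 16*k - 6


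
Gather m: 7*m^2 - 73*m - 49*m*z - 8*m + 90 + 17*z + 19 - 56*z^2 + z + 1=7*m^2 + m*(-49*z - 81) - 56*z^2 + 18*z + 110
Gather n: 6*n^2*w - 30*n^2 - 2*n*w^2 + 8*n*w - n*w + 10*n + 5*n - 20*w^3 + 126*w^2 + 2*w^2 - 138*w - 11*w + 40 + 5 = n^2*(6*w - 30) + n*(-2*w^2 + 7*w + 15) - 20*w^3 + 128*w^2 - 149*w + 45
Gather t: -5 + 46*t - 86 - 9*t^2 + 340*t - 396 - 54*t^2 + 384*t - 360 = -63*t^2 + 770*t - 847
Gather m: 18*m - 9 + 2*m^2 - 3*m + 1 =2*m^2 + 15*m - 8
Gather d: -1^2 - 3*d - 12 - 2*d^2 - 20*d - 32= -2*d^2 - 23*d - 45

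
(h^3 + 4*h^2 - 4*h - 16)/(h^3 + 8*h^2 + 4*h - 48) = (h + 2)/(h + 6)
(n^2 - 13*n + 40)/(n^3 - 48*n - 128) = (n - 5)/(n^2 + 8*n + 16)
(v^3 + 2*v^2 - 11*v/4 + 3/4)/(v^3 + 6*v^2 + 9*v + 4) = (4*v^3 + 8*v^2 - 11*v + 3)/(4*(v^3 + 6*v^2 + 9*v + 4))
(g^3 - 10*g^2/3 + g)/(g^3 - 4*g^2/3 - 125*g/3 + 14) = g*(g - 3)/(g^2 - g - 42)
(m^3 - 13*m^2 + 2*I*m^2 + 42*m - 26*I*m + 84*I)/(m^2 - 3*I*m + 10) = (m^2 - 13*m + 42)/(m - 5*I)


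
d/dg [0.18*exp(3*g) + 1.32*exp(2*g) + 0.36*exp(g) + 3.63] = (0.54*exp(2*g) + 2.64*exp(g) + 0.36)*exp(g)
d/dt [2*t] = 2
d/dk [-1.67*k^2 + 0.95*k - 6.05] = 0.95 - 3.34*k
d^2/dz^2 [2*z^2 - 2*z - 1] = 4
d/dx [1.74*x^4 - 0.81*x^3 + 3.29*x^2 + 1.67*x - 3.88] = 6.96*x^3 - 2.43*x^2 + 6.58*x + 1.67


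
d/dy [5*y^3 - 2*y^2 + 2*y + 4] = 15*y^2 - 4*y + 2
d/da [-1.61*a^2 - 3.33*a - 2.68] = -3.22*a - 3.33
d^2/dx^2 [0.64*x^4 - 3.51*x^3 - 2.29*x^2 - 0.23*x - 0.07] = 7.68*x^2 - 21.06*x - 4.58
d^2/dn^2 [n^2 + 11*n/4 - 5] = 2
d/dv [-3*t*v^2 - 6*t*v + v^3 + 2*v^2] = -6*t*v - 6*t + 3*v^2 + 4*v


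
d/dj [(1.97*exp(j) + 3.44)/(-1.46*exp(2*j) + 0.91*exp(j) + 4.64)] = (2.8762*exp(2*j) + 10.0448*exp(j) + 6.0104)*exp(j)/(2.1316*exp(4*j) - 2.6572*exp(3*j) - 12.7207*exp(2*j) + 8.4448*exp(j) + 21.5296)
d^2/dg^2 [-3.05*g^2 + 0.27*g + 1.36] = -6.10000000000000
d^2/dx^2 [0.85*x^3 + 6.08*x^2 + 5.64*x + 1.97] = 5.1*x + 12.16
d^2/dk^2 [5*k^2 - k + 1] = 10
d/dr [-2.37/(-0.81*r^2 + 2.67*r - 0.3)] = (6.3279 - 3.8394*r)/(0.81*r^2 - 2.67*r + 0.3)^2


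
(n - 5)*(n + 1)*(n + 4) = n^3 - 21*n - 20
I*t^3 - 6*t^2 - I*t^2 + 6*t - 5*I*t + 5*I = (t + I)*(t + 5*I)*(I*t - I)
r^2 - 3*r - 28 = (r - 7)*(r + 4)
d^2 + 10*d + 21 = (d + 3)*(d + 7)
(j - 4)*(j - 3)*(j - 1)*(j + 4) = j^4 - 4*j^3 - 13*j^2 + 64*j - 48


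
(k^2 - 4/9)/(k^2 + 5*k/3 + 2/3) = (k - 2/3)/(k + 1)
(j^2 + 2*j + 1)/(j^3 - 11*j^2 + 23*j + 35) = (j + 1)/(j^2 - 12*j + 35)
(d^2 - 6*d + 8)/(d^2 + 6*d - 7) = (d^2 - 6*d + 8)/(d^2 + 6*d - 7)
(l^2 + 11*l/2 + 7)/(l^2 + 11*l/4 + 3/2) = 2*(2*l + 7)/(4*l + 3)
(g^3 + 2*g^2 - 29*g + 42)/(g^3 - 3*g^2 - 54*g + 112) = (g - 3)/(g - 8)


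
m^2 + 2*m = m*(m + 2)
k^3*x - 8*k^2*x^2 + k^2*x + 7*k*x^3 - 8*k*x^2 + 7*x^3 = (k - 7*x)*(k - x)*(k*x + x)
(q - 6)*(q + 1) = q^2 - 5*q - 6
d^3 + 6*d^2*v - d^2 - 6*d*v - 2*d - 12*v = (d - 2)*(d + 1)*(d + 6*v)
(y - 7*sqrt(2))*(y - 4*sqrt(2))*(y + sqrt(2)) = y^3 - 10*sqrt(2)*y^2 + 34*y + 56*sqrt(2)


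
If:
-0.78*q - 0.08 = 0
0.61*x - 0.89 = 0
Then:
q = -0.10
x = 1.46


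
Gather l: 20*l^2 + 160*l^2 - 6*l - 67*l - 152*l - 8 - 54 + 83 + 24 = 180*l^2 - 225*l + 45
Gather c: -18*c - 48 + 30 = -18*c - 18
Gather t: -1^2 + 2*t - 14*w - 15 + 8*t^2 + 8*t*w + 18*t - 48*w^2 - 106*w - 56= 8*t^2 + t*(8*w + 20) - 48*w^2 - 120*w - 72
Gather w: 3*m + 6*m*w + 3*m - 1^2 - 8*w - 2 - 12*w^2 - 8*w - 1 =6*m - 12*w^2 + w*(6*m - 16) - 4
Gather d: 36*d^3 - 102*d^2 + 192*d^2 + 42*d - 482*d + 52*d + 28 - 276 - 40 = 36*d^3 + 90*d^2 - 388*d - 288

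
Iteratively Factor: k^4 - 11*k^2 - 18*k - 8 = (k + 2)*(k^3 - 2*k^2 - 7*k - 4) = (k + 1)*(k + 2)*(k^2 - 3*k - 4) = (k - 4)*(k + 1)*(k + 2)*(k + 1)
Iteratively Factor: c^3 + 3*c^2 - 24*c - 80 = (c + 4)*(c^2 - c - 20) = (c + 4)^2*(c - 5)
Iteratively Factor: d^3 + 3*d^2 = (d)*(d^2 + 3*d) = d^2*(d + 3)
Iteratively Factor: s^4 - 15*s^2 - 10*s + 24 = (s - 1)*(s^3 + s^2 - 14*s - 24) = (s - 4)*(s - 1)*(s^2 + 5*s + 6) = (s - 4)*(s - 1)*(s + 3)*(s + 2)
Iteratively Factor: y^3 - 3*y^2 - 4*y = (y + 1)*(y^2 - 4*y) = (y - 4)*(y + 1)*(y)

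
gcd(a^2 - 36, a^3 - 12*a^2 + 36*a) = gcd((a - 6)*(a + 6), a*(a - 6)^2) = a - 6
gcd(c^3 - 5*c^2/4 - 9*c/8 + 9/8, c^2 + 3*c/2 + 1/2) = c + 1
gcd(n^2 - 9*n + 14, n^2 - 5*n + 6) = n - 2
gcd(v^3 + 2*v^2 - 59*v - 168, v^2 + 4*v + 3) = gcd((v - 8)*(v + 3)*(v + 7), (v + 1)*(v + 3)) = v + 3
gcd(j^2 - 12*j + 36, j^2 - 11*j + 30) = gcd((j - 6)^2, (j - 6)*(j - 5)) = j - 6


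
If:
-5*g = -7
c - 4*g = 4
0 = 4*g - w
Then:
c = 48/5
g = 7/5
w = 28/5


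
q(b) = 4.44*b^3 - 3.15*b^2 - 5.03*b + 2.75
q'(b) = 13.32*b^2 - 6.3*b - 5.03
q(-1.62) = -16.25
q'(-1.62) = 40.13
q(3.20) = 99.89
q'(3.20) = 111.21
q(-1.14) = -2.19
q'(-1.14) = 19.46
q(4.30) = 275.89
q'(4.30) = 214.17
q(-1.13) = -1.99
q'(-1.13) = 19.10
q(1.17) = -0.34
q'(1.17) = 5.83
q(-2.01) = -35.92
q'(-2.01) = 61.45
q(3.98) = 212.75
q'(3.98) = 180.89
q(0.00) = 2.75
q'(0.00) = -5.03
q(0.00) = 2.75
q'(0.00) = -5.03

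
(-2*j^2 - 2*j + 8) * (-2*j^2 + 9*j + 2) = 4*j^4 - 14*j^3 - 38*j^2 + 68*j + 16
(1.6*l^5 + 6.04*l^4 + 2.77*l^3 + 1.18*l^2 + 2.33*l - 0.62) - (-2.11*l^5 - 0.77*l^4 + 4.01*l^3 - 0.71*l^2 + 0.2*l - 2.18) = 3.71*l^5 + 6.81*l^4 - 1.24*l^3 + 1.89*l^2 + 2.13*l + 1.56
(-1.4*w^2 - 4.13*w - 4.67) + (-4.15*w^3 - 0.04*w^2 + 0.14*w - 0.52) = -4.15*w^3 - 1.44*w^2 - 3.99*w - 5.19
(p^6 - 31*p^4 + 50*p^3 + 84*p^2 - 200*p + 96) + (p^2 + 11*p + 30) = p^6 - 31*p^4 + 50*p^3 + 85*p^2 - 189*p + 126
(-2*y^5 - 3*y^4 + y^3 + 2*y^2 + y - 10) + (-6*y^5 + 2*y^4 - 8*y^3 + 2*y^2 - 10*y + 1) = -8*y^5 - y^4 - 7*y^3 + 4*y^2 - 9*y - 9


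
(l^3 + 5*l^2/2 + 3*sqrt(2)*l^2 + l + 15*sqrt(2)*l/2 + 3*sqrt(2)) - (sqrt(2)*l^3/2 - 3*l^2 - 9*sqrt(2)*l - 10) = -sqrt(2)*l^3/2 + l^3 + 3*sqrt(2)*l^2 + 11*l^2/2 + l + 33*sqrt(2)*l/2 + 3*sqrt(2) + 10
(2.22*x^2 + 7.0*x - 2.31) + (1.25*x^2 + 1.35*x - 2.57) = 3.47*x^2 + 8.35*x - 4.88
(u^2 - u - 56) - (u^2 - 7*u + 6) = 6*u - 62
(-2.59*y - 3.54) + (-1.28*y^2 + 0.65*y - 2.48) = -1.28*y^2 - 1.94*y - 6.02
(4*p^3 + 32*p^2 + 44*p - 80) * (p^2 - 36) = 4*p^5 + 32*p^4 - 100*p^3 - 1232*p^2 - 1584*p + 2880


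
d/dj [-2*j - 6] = -2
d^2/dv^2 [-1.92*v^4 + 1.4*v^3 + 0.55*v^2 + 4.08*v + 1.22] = -23.04*v^2 + 8.4*v + 1.1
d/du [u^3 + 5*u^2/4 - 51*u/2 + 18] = 3*u^2 + 5*u/2 - 51/2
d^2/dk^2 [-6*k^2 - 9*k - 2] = -12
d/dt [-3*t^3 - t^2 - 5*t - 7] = -9*t^2 - 2*t - 5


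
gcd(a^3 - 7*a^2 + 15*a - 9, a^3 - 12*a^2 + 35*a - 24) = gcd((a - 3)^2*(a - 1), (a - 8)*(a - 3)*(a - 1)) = a^2 - 4*a + 3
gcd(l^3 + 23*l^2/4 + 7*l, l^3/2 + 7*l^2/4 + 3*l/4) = l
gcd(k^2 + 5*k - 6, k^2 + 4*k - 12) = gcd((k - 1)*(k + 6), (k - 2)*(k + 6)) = k + 6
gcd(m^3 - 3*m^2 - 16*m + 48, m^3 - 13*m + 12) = m^2 + m - 12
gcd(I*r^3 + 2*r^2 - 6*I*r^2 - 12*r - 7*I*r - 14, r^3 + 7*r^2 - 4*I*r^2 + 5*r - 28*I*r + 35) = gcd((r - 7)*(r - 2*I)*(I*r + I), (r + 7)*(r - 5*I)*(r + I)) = 1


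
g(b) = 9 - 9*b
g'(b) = -9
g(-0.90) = 17.10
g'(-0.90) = -9.00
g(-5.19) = 55.71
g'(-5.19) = -9.00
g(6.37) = -48.33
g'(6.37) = -9.00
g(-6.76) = 69.84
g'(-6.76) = -9.00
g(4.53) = -31.77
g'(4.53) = -9.00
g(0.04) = 8.64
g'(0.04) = -9.00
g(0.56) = 3.96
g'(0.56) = -9.00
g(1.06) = -0.54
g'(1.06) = -9.00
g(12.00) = -99.00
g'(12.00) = -9.00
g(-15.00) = 144.00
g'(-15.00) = -9.00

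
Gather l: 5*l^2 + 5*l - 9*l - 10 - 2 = 5*l^2 - 4*l - 12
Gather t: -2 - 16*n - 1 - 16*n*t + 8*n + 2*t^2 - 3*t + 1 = -8*n + 2*t^2 + t*(-16*n - 3) - 2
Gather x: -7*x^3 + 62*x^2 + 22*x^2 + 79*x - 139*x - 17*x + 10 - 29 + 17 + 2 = -7*x^3 + 84*x^2 - 77*x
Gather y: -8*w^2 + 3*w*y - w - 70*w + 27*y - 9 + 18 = -8*w^2 - 71*w + y*(3*w + 27) + 9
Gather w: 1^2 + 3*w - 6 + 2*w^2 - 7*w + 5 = 2*w^2 - 4*w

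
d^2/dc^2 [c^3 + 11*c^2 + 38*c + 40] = 6*c + 22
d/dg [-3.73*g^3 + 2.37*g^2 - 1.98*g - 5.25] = -11.19*g^2 + 4.74*g - 1.98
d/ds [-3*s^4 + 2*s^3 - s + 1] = -12*s^3 + 6*s^2 - 1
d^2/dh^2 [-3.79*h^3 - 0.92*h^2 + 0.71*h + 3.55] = -22.74*h - 1.84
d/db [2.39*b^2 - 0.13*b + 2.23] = 4.78*b - 0.13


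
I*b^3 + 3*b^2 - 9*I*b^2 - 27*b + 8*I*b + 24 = (b - 8)*(b - 3*I)*(I*b - I)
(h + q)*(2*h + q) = 2*h^2 + 3*h*q + q^2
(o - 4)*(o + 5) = o^2 + o - 20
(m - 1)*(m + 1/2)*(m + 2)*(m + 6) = m^4 + 15*m^3/2 + 15*m^2/2 - 10*m - 6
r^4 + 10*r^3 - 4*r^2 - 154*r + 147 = (r - 3)*(r - 1)*(r + 7)^2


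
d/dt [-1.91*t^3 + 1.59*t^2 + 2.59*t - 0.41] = -5.73*t^2 + 3.18*t + 2.59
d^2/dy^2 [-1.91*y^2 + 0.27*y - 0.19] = -3.82000000000000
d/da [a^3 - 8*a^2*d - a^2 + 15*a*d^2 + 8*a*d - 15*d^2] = 3*a^2 - 16*a*d - 2*a + 15*d^2 + 8*d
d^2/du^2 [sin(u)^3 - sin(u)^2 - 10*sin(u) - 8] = -9*sin(u)^3 + 4*sin(u)^2 + 16*sin(u) - 2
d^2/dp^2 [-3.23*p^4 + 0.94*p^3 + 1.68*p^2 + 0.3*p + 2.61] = -38.76*p^2 + 5.64*p + 3.36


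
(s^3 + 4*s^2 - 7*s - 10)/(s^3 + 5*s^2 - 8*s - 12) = (s + 5)/(s + 6)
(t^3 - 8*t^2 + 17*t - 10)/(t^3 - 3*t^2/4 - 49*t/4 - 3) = 4*(-t^3 + 8*t^2 - 17*t + 10)/(-4*t^3 + 3*t^2 + 49*t + 12)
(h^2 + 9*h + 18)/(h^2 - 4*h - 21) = (h + 6)/(h - 7)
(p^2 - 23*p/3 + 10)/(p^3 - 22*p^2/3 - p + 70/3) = (3*p^2 - 23*p + 30)/(3*p^3 - 22*p^2 - 3*p + 70)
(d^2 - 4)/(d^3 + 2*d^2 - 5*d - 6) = (d + 2)/(d^2 + 4*d + 3)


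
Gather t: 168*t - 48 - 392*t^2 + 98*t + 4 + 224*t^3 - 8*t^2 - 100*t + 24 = 224*t^3 - 400*t^2 + 166*t - 20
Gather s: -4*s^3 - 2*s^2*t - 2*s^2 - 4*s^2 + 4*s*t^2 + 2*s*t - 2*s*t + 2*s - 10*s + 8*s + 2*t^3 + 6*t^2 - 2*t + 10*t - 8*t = -4*s^3 + s^2*(-2*t - 6) + 4*s*t^2 + 2*t^3 + 6*t^2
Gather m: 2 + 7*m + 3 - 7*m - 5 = 0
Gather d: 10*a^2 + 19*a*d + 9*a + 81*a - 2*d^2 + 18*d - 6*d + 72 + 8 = 10*a^2 + 90*a - 2*d^2 + d*(19*a + 12) + 80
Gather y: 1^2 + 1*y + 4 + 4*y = 5*y + 5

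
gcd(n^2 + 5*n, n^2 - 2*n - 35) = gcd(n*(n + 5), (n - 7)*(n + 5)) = n + 5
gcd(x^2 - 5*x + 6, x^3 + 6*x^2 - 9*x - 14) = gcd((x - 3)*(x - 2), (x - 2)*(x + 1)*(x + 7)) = x - 2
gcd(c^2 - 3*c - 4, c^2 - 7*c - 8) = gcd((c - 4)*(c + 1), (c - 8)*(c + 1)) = c + 1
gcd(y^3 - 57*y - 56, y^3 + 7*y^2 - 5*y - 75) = 1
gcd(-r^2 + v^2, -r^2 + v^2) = r^2 - v^2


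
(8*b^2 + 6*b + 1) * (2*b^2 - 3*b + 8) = 16*b^4 - 12*b^3 + 48*b^2 + 45*b + 8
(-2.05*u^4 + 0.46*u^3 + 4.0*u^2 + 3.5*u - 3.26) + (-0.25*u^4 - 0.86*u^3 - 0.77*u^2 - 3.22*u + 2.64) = -2.3*u^4 - 0.4*u^3 + 3.23*u^2 + 0.28*u - 0.62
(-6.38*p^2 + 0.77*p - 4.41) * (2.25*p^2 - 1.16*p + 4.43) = -14.355*p^4 + 9.1333*p^3 - 39.0791*p^2 + 8.5267*p - 19.5363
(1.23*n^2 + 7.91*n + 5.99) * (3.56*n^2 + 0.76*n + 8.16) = 4.3788*n^4 + 29.0944*n^3 + 37.3728*n^2 + 69.098*n + 48.8784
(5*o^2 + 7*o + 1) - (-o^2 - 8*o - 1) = 6*o^2 + 15*o + 2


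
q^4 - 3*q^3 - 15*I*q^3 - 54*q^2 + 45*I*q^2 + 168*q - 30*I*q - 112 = (q - 2)*(q - 1)*(q - 8*I)*(q - 7*I)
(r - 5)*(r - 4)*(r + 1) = r^3 - 8*r^2 + 11*r + 20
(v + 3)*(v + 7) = v^2 + 10*v + 21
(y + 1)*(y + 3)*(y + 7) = y^3 + 11*y^2 + 31*y + 21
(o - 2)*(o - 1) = o^2 - 3*o + 2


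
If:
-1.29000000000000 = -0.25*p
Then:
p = 5.16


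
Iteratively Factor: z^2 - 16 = (z - 4)*(z + 4)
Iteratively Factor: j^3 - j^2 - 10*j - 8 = (j + 1)*(j^2 - 2*j - 8) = (j + 1)*(j + 2)*(j - 4)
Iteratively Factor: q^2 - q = (q)*(q - 1)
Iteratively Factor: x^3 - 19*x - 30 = (x + 2)*(x^2 - 2*x - 15) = (x - 5)*(x + 2)*(x + 3)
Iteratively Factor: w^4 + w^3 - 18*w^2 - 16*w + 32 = (w - 4)*(w^3 + 5*w^2 + 2*w - 8) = (w - 4)*(w + 4)*(w^2 + w - 2) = (w - 4)*(w - 1)*(w + 4)*(w + 2)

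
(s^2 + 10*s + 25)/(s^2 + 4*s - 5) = (s + 5)/(s - 1)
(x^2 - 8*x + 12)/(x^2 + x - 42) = (x - 2)/(x + 7)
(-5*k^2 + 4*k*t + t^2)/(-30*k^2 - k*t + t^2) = (-k + t)/(-6*k + t)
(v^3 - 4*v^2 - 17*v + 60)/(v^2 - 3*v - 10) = (v^2 + v - 12)/(v + 2)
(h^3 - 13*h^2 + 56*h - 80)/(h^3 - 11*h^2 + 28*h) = (h^2 - 9*h + 20)/(h*(h - 7))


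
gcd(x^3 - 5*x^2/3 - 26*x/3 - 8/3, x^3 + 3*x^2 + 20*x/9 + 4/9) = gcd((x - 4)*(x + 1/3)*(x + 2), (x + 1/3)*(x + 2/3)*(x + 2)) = x^2 + 7*x/3 + 2/3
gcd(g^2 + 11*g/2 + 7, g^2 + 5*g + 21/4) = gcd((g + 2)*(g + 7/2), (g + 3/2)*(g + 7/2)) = g + 7/2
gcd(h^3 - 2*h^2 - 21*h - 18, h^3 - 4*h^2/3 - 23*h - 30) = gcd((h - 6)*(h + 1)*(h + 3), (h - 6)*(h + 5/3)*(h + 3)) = h^2 - 3*h - 18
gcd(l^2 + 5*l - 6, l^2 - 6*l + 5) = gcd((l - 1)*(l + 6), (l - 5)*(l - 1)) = l - 1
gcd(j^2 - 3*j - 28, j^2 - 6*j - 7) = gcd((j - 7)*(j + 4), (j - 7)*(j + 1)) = j - 7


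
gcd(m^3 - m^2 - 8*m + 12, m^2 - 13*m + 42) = 1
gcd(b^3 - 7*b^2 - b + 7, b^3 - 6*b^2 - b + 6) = b^2 - 1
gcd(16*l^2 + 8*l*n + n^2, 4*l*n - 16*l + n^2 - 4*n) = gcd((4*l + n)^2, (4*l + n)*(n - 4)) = 4*l + n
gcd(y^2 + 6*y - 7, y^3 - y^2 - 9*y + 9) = y - 1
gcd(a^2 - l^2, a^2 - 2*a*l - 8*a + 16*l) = 1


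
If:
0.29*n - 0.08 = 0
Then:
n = 0.28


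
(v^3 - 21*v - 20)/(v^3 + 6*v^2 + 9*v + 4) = (v - 5)/(v + 1)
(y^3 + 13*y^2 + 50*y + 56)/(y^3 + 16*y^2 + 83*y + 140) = (y + 2)/(y + 5)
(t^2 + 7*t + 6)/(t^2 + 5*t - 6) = (t + 1)/(t - 1)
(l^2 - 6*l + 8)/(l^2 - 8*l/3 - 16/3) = 3*(l - 2)/(3*l + 4)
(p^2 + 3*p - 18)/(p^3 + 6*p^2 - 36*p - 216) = (p - 3)/(p^2 - 36)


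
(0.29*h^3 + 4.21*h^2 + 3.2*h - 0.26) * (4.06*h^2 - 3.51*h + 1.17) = 1.1774*h^5 + 16.0747*h^4 - 1.4458*h^3 - 7.3619*h^2 + 4.6566*h - 0.3042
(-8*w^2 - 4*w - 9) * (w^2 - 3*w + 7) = -8*w^4 + 20*w^3 - 53*w^2 - w - 63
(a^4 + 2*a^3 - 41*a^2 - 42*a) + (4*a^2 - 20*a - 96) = a^4 + 2*a^3 - 37*a^2 - 62*a - 96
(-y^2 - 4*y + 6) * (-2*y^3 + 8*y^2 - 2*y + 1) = 2*y^5 - 42*y^3 + 55*y^2 - 16*y + 6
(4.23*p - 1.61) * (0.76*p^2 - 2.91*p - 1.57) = 3.2148*p^3 - 13.5329*p^2 - 1.956*p + 2.5277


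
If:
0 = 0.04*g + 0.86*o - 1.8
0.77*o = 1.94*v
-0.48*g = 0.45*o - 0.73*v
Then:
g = -0.71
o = 2.13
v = 0.84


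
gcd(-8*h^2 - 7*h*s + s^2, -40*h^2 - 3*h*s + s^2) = -8*h + s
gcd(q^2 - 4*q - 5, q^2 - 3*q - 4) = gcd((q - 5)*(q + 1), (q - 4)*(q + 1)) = q + 1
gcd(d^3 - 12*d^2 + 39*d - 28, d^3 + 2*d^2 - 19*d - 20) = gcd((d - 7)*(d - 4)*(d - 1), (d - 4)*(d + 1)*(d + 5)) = d - 4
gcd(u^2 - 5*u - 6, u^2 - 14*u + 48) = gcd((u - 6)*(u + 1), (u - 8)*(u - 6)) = u - 6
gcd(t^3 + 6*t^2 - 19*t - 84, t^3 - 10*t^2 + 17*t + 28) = t - 4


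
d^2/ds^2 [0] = 0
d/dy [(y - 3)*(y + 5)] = 2*y + 2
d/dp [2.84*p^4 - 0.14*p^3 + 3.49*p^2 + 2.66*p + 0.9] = 11.36*p^3 - 0.42*p^2 + 6.98*p + 2.66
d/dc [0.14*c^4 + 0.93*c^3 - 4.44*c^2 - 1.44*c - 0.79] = 0.56*c^3 + 2.79*c^2 - 8.88*c - 1.44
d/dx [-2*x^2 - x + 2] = -4*x - 1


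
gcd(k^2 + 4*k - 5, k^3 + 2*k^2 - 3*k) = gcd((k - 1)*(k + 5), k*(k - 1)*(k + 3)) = k - 1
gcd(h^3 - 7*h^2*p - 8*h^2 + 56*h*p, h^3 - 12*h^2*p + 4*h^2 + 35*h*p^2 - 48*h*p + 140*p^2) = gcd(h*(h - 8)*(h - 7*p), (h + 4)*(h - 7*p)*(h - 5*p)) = -h + 7*p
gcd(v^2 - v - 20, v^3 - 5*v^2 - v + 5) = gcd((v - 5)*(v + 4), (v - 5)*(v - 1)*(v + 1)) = v - 5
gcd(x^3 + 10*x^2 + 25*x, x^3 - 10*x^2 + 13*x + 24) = 1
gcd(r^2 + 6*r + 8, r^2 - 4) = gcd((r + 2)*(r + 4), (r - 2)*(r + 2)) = r + 2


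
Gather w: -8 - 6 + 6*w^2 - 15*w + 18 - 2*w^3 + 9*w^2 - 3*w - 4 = -2*w^3 + 15*w^2 - 18*w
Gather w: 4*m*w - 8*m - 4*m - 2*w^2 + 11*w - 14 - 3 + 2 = -12*m - 2*w^2 + w*(4*m + 11) - 15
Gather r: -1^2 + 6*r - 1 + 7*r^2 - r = 7*r^2 + 5*r - 2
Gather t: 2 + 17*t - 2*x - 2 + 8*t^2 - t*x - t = 8*t^2 + t*(16 - x) - 2*x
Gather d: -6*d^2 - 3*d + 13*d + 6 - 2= -6*d^2 + 10*d + 4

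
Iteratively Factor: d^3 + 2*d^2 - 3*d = (d + 3)*(d^2 - d) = (d - 1)*(d + 3)*(d)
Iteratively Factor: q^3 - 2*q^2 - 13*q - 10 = (q + 1)*(q^2 - 3*q - 10) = (q - 5)*(q + 1)*(q + 2)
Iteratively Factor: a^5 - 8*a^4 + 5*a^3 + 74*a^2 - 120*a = (a - 5)*(a^4 - 3*a^3 - 10*a^2 + 24*a) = (a - 5)*(a - 2)*(a^3 - a^2 - 12*a) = (a - 5)*(a - 2)*(a + 3)*(a^2 - 4*a) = a*(a - 5)*(a - 2)*(a + 3)*(a - 4)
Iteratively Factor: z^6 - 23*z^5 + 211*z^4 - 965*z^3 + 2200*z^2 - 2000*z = (z)*(z^5 - 23*z^4 + 211*z^3 - 965*z^2 + 2200*z - 2000) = z*(z - 5)*(z^4 - 18*z^3 + 121*z^2 - 360*z + 400) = z*(z - 5)^2*(z^3 - 13*z^2 + 56*z - 80) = z*(z - 5)^2*(z - 4)*(z^2 - 9*z + 20) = z*(z - 5)^2*(z - 4)^2*(z - 5)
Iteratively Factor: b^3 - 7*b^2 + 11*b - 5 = (b - 1)*(b^2 - 6*b + 5) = (b - 5)*(b - 1)*(b - 1)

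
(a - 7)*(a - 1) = a^2 - 8*a + 7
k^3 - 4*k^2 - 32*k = k*(k - 8)*(k + 4)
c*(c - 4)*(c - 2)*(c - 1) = c^4 - 7*c^3 + 14*c^2 - 8*c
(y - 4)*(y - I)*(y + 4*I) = y^3 - 4*y^2 + 3*I*y^2 + 4*y - 12*I*y - 16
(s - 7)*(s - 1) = s^2 - 8*s + 7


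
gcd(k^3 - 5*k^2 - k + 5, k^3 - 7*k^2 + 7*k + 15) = k^2 - 4*k - 5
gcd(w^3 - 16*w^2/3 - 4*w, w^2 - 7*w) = w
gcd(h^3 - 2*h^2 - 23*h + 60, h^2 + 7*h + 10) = h + 5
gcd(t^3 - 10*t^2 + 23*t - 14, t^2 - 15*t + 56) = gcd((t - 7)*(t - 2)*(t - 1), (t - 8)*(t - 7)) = t - 7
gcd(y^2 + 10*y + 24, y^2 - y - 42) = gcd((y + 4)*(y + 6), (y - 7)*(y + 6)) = y + 6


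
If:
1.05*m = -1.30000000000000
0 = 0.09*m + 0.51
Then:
No Solution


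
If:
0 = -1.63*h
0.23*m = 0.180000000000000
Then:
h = 0.00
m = 0.78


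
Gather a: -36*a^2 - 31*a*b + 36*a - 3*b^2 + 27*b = -36*a^2 + a*(36 - 31*b) - 3*b^2 + 27*b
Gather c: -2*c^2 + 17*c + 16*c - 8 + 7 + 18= -2*c^2 + 33*c + 17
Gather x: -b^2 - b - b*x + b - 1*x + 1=-b^2 + x*(-b - 1) + 1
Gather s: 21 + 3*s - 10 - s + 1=2*s + 12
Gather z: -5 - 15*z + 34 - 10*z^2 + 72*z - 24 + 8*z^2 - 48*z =-2*z^2 + 9*z + 5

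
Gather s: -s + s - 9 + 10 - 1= 0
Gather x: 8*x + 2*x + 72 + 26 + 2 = 10*x + 100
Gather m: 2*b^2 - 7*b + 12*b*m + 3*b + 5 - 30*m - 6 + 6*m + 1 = 2*b^2 - 4*b + m*(12*b - 24)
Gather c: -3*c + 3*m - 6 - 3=-3*c + 3*m - 9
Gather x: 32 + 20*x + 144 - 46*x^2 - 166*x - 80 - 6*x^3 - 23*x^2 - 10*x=-6*x^3 - 69*x^2 - 156*x + 96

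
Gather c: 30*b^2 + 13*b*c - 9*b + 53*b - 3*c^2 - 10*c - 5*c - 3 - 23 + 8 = 30*b^2 + 44*b - 3*c^2 + c*(13*b - 15) - 18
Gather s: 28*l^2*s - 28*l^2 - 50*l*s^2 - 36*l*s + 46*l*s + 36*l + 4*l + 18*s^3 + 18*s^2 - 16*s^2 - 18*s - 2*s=-28*l^2 + 40*l + 18*s^3 + s^2*(2 - 50*l) + s*(28*l^2 + 10*l - 20)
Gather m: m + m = 2*m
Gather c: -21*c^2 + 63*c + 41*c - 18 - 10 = -21*c^2 + 104*c - 28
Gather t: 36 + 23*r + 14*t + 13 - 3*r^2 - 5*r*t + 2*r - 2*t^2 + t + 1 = -3*r^2 + 25*r - 2*t^2 + t*(15 - 5*r) + 50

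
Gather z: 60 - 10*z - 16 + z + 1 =45 - 9*z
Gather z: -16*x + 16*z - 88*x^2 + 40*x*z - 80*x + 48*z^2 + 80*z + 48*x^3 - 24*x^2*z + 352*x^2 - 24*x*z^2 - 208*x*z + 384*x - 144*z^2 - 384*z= 48*x^3 + 264*x^2 + 288*x + z^2*(-24*x - 96) + z*(-24*x^2 - 168*x - 288)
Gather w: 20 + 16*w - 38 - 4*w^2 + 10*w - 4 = -4*w^2 + 26*w - 22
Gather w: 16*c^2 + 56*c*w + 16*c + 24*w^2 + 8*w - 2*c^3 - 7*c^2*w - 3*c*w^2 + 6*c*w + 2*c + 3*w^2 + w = -2*c^3 + 16*c^2 + 18*c + w^2*(27 - 3*c) + w*(-7*c^2 + 62*c + 9)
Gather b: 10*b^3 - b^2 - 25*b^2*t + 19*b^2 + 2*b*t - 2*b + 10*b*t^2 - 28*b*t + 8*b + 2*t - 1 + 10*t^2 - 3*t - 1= 10*b^3 + b^2*(18 - 25*t) + b*(10*t^2 - 26*t + 6) + 10*t^2 - t - 2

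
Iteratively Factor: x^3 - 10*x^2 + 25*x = (x)*(x^2 - 10*x + 25) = x*(x - 5)*(x - 5)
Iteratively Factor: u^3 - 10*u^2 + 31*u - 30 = (u - 2)*(u^2 - 8*u + 15) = (u - 3)*(u - 2)*(u - 5)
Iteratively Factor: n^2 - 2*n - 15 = (n + 3)*(n - 5)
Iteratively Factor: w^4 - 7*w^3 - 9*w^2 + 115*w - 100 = (w - 5)*(w^3 - 2*w^2 - 19*w + 20) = (w - 5)*(w - 1)*(w^2 - w - 20) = (w - 5)*(w - 1)*(w + 4)*(w - 5)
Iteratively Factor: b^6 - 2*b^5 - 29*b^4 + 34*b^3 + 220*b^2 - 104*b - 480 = (b - 5)*(b^5 + 3*b^4 - 14*b^3 - 36*b^2 + 40*b + 96) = (b - 5)*(b + 2)*(b^4 + b^3 - 16*b^2 - 4*b + 48) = (b - 5)*(b + 2)*(b + 4)*(b^3 - 3*b^2 - 4*b + 12) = (b - 5)*(b - 3)*(b + 2)*(b + 4)*(b^2 - 4) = (b - 5)*(b - 3)*(b + 2)^2*(b + 4)*(b - 2)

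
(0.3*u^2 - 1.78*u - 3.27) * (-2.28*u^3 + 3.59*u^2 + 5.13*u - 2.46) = -0.684*u^5 + 5.1354*u^4 + 2.6044*u^3 - 21.6087*u^2 - 12.3963*u + 8.0442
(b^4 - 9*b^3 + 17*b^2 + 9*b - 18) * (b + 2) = b^5 - 7*b^4 - b^3 + 43*b^2 - 36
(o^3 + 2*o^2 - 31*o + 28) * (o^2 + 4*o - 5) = o^5 + 6*o^4 - 28*o^3 - 106*o^2 + 267*o - 140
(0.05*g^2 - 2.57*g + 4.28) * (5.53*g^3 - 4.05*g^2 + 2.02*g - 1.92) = 0.2765*g^5 - 14.4146*g^4 + 34.1779*g^3 - 22.6214*g^2 + 13.58*g - 8.2176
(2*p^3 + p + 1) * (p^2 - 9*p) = 2*p^5 - 18*p^4 + p^3 - 8*p^2 - 9*p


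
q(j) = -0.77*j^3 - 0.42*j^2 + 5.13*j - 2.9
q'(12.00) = -337.59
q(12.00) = -1332.38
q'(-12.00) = -317.43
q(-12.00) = 1205.62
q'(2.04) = -6.20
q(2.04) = -0.72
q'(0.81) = 2.93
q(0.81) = 0.57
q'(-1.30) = 2.32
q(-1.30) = -8.59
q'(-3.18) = -15.56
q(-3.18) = 1.30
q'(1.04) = 1.76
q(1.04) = 1.11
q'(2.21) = -8.01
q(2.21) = -1.93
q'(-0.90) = 4.01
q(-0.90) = -7.30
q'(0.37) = 4.50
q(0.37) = -1.10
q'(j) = -2.31*j^2 - 0.84*j + 5.13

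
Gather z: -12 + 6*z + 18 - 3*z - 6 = 3*z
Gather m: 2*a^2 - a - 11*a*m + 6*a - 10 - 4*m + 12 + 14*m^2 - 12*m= 2*a^2 + 5*a + 14*m^2 + m*(-11*a - 16) + 2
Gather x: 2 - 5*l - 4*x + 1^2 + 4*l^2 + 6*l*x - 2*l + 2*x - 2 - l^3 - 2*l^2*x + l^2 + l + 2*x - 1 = -l^3 + 5*l^2 - 6*l + x*(-2*l^2 + 6*l)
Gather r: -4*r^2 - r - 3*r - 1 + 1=-4*r^2 - 4*r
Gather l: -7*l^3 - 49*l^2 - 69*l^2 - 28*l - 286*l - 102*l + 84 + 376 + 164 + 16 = -7*l^3 - 118*l^2 - 416*l + 640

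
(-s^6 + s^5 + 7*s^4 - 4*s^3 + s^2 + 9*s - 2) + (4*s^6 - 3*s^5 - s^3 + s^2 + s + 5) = 3*s^6 - 2*s^5 + 7*s^4 - 5*s^3 + 2*s^2 + 10*s + 3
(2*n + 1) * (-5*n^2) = -10*n^3 - 5*n^2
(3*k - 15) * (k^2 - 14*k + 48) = 3*k^3 - 57*k^2 + 354*k - 720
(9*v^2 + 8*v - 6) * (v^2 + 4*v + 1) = 9*v^4 + 44*v^3 + 35*v^2 - 16*v - 6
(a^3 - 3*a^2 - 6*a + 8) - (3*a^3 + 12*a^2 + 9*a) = -2*a^3 - 15*a^2 - 15*a + 8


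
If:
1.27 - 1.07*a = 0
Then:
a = 1.19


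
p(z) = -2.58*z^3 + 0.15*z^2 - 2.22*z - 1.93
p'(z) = -7.74*z^2 + 0.3*z - 2.22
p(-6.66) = 781.66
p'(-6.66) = -347.53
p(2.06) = -28.42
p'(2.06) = -34.45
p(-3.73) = 142.33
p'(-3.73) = -111.02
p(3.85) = -155.49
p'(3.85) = -115.79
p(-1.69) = 14.70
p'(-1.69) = -24.83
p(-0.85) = 1.65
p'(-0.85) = -8.07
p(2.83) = -65.49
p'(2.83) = -63.36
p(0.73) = -4.47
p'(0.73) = -6.13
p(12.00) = -4465.21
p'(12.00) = -1113.18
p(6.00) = -567.13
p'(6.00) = -279.06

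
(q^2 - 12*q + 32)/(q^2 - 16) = (q - 8)/(q + 4)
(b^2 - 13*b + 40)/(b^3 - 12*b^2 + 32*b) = (b - 5)/(b*(b - 4))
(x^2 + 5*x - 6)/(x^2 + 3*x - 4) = (x + 6)/(x + 4)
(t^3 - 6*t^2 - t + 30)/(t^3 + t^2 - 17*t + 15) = (t^2 - 3*t - 10)/(t^2 + 4*t - 5)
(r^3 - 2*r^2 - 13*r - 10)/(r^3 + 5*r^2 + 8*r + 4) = (r - 5)/(r + 2)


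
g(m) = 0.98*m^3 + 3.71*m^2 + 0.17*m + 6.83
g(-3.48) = 9.87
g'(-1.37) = -4.48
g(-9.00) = -408.61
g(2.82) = 58.79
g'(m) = 2.94*m^2 + 7.42*m + 0.17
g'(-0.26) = -1.56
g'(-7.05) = 93.98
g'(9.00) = 305.09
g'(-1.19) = -4.50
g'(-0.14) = -0.81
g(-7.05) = -153.37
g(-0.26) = 7.02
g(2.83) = 59.24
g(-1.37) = 11.04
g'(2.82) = 44.47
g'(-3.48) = 9.95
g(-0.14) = 6.88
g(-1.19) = 10.23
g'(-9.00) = 171.53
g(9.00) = 1023.29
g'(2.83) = 44.71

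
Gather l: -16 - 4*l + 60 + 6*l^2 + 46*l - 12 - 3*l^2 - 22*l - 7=3*l^2 + 20*l + 25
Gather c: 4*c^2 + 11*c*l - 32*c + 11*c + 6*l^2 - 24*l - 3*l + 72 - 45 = 4*c^2 + c*(11*l - 21) + 6*l^2 - 27*l + 27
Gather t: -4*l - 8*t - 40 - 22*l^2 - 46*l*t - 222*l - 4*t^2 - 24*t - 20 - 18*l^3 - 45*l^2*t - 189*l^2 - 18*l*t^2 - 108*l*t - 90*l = -18*l^3 - 211*l^2 - 316*l + t^2*(-18*l - 4) + t*(-45*l^2 - 154*l - 32) - 60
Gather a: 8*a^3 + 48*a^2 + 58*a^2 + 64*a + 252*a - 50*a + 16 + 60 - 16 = 8*a^3 + 106*a^2 + 266*a + 60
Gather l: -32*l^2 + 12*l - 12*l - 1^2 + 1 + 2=2 - 32*l^2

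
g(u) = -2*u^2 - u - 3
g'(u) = -4*u - 1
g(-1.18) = -4.60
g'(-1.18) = 3.72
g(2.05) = -13.46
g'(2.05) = -9.20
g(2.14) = -14.30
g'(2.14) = -9.56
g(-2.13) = -9.94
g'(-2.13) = 7.52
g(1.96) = -12.64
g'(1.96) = -8.84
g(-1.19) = -4.64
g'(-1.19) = 3.76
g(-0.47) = -2.97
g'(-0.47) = 0.88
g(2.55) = -18.56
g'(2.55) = -11.20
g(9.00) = -174.00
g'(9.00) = -37.00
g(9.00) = -174.00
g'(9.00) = -37.00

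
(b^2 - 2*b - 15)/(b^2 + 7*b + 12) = (b - 5)/(b + 4)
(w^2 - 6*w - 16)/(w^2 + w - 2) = (w - 8)/(w - 1)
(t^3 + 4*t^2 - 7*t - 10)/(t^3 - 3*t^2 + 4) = (t + 5)/(t - 2)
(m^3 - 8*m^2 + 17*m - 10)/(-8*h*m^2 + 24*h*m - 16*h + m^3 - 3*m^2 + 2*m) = (5 - m)/(8*h - m)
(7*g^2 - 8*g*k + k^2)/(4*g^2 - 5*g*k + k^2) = (7*g - k)/(4*g - k)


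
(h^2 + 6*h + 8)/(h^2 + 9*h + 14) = (h + 4)/(h + 7)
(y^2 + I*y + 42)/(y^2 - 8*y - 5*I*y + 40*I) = (y^2 + I*y + 42)/(y^2 - 8*y - 5*I*y + 40*I)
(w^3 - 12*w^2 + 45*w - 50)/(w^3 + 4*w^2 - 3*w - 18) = (w^2 - 10*w + 25)/(w^2 + 6*w + 9)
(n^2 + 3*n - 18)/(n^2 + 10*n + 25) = (n^2 + 3*n - 18)/(n^2 + 10*n + 25)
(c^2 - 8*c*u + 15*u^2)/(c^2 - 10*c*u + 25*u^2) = (-c + 3*u)/(-c + 5*u)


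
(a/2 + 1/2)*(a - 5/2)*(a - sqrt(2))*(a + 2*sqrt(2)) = a^4/2 - 3*a^3/4 + sqrt(2)*a^3/2 - 13*a^2/4 - 3*sqrt(2)*a^2/4 - 5*sqrt(2)*a/4 + 3*a + 5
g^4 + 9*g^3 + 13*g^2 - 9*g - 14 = (g - 1)*(g + 1)*(g + 2)*(g + 7)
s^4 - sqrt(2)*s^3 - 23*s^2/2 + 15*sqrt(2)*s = s*(s - 2*sqrt(2))*(s - 3*sqrt(2)/2)*(s + 5*sqrt(2)/2)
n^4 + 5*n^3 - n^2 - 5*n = n*(n - 1)*(n + 1)*(n + 5)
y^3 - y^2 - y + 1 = (y - 1)^2*(y + 1)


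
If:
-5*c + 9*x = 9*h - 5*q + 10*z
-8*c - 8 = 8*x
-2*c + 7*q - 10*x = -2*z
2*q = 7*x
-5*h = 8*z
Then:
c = -9/8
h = 13/4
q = 7/16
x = 1/8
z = -65/32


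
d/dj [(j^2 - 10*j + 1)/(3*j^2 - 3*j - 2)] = (27*j^2 - 10*j + 23)/(9*j^4 - 18*j^3 - 3*j^2 + 12*j + 4)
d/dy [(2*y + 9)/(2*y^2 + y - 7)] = (4*y^2 + 2*y - (2*y + 9)*(4*y + 1) - 14)/(2*y^2 + y - 7)^2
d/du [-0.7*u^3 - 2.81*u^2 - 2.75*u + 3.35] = -2.1*u^2 - 5.62*u - 2.75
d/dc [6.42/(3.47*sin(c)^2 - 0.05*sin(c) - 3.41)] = (0.321 - 44.5548*sin(c))*cos(c)/(-3.47*sin(c)^2 + 0.05*sin(c) + 3.41)^2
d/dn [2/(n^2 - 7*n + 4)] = 2*(7 - 2*n)/(n^2 - 7*n + 4)^2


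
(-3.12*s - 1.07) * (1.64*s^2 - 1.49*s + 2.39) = -5.1168*s^3 + 2.894*s^2 - 5.8625*s - 2.5573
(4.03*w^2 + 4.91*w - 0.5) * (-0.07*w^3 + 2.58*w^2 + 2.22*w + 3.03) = -0.2821*w^5 + 10.0537*w^4 + 21.6494*w^3 + 21.8211*w^2 + 13.7673*w - 1.515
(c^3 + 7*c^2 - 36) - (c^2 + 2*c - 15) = c^3 + 6*c^2 - 2*c - 21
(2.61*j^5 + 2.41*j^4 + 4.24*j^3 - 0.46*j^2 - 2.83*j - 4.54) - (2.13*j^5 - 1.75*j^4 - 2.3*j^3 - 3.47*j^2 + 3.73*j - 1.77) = 0.48*j^5 + 4.16*j^4 + 6.54*j^3 + 3.01*j^2 - 6.56*j - 2.77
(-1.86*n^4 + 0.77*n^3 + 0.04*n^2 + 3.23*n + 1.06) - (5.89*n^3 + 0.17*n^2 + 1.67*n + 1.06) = -1.86*n^4 - 5.12*n^3 - 0.13*n^2 + 1.56*n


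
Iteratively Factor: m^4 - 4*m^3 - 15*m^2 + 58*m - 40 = (m + 4)*(m^3 - 8*m^2 + 17*m - 10) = (m - 2)*(m + 4)*(m^2 - 6*m + 5) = (m - 2)*(m - 1)*(m + 4)*(m - 5)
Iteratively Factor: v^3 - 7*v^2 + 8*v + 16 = (v + 1)*(v^2 - 8*v + 16) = (v - 4)*(v + 1)*(v - 4)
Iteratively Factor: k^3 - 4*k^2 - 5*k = (k + 1)*(k^2 - 5*k) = k*(k + 1)*(k - 5)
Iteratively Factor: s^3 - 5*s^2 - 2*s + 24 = (s - 3)*(s^2 - 2*s - 8) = (s - 4)*(s - 3)*(s + 2)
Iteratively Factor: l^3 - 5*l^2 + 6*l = (l - 3)*(l^2 - 2*l) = (l - 3)*(l - 2)*(l)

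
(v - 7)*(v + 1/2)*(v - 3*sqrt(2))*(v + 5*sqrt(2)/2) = v^4 - 13*v^3/2 - sqrt(2)*v^3/2 - 37*v^2/2 + 13*sqrt(2)*v^2/4 + 7*sqrt(2)*v/4 + 195*v/2 + 105/2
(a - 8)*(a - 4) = a^2 - 12*a + 32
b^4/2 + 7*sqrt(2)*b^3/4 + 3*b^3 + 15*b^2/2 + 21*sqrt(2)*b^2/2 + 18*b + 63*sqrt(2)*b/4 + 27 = (b/2 + sqrt(2))*(b + 3)^2*(b + 3*sqrt(2)/2)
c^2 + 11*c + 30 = (c + 5)*(c + 6)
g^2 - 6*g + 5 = (g - 5)*(g - 1)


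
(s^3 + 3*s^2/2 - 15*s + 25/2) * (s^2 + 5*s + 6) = s^5 + 13*s^4/2 - 3*s^3/2 - 107*s^2/2 - 55*s/2 + 75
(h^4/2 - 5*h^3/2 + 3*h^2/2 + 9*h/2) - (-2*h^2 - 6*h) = h^4/2 - 5*h^3/2 + 7*h^2/2 + 21*h/2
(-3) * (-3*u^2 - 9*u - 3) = 9*u^2 + 27*u + 9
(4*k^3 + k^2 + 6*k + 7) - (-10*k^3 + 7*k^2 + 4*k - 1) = 14*k^3 - 6*k^2 + 2*k + 8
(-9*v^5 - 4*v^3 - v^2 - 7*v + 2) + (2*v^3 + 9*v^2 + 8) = -9*v^5 - 2*v^3 + 8*v^2 - 7*v + 10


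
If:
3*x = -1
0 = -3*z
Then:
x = -1/3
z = 0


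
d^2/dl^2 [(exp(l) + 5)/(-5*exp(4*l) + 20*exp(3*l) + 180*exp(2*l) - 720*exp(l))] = 9*(-exp(7*l) - 4*exp(6*l) + 52*exp(5*l) + 256*exp(4*l) - 1200*exp(3*l) - 2816*exp(2*l) + 8640*exp(l) - 11520)*exp(-l)/(5*(exp(9*l) - 12*exp(8*l) - 60*exp(7*l) + 1232*exp(6*l) - 1296*exp(5*l) - 39744*exp(4*l) + 139968*exp(3*l) + 311040*exp(2*l) - 2239488*exp(l) + 2985984))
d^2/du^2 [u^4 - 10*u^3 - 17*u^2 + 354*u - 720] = 12*u^2 - 60*u - 34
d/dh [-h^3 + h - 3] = 1 - 3*h^2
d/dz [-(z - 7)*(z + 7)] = -2*z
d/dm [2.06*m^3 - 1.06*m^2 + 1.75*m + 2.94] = 6.18*m^2 - 2.12*m + 1.75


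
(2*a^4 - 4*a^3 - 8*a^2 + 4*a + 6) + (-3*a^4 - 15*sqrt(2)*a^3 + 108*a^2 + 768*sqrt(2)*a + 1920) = -a^4 - 15*sqrt(2)*a^3 - 4*a^3 + 100*a^2 + 4*a + 768*sqrt(2)*a + 1926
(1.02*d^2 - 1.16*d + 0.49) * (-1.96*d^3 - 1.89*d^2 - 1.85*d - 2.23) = -1.9992*d^5 + 0.3458*d^4 - 0.655000000000001*d^3 - 1.0547*d^2 + 1.6803*d - 1.0927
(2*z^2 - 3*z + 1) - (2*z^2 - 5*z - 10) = 2*z + 11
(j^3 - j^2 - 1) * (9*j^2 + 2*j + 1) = 9*j^5 - 7*j^4 - j^3 - 10*j^2 - 2*j - 1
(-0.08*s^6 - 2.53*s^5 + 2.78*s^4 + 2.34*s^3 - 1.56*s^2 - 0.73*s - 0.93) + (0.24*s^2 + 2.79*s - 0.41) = -0.08*s^6 - 2.53*s^5 + 2.78*s^4 + 2.34*s^3 - 1.32*s^2 + 2.06*s - 1.34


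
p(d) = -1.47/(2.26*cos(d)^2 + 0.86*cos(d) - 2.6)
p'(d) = -1.47*(4.52*sin(d)*cos(d) + 0.86*sin(d))/(2.26*cos(d)^2 + 0.86*cos(d) - 2.6)^2 = -(6.6444*cos(d) + 1.2642)*sin(d)/(2.26*cos(d)^2 + 0.86*cos(d) - 2.6)^2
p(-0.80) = 1.63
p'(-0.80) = 5.18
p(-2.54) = 0.83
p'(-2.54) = -0.76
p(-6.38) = -2.97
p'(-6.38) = 3.11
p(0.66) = 2.88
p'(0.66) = -15.34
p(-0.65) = 3.04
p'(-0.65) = 16.99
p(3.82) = 0.77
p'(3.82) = -0.68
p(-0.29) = -4.91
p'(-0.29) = 24.36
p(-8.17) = 0.55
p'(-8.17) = -0.11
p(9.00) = 0.98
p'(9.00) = 0.87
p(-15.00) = 0.75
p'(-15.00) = -0.65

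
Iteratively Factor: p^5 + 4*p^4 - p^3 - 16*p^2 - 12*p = (p + 2)*(p^4 + 2*p^3 - 5*p^2 - 6*p) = (p - 2)*(p + 2)*(p^3 + 4*p^2 + 3*p) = (p - 2)*(p + 2)*(p + 3)*(p^2 + p) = (p - 2)*(p + 1)*(p + 2)*(p + 3)*(p)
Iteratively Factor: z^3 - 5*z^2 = (z - 5)*(z^2) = z*(z - 5)*(z)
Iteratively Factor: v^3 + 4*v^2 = (v)*(v^2 + 4*v) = v*(v + 4)*(v)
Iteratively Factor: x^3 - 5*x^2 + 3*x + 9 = (x + 1)*(x^2 - 6*x + 9) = (x - 3)*(x + 1)*(x - 3)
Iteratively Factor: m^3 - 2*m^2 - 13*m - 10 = (m - 5)*(m^2 + 3*m + 2) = (m - 5)*(m + 2)*(m + 1)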